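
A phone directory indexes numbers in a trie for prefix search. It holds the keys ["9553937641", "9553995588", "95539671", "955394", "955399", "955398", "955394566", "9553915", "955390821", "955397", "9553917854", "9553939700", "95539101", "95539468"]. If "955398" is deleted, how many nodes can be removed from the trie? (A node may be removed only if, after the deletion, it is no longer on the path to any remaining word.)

1

Walk "955398" from the leaf back toward the root, removing each node that no remaining word uses.
The suffix "8" (1 node) is used only by "955398"; the node for "95539" still has the child "3", so pruning stops there.
Nodes removed: 1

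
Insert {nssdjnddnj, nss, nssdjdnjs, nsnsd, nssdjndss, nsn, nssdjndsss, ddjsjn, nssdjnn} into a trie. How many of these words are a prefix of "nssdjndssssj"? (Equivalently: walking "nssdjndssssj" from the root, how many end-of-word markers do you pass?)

3

Check each prefix of "nssdjndssssj" against the stored set — each match is an end-marker on the path.
Prefixes of the query that are stored words: "nss", "nssdjndss", "nssdjndsss"
Count: 3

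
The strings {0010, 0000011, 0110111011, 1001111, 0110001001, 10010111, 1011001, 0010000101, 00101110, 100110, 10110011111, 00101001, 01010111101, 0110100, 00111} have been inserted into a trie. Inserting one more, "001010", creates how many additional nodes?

0

"001010" is already a full path in the trie; only an end-marker is added.
No new nodes are needed: 0.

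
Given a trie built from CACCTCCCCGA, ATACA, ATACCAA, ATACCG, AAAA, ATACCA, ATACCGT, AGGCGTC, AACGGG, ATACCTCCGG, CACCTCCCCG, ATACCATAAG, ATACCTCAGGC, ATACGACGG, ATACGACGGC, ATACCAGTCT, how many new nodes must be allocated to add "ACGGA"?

The longest prefix of "ACGGA" already in the trie is "A" (length 1).
So 5 − 1 = 4 new nodes.

4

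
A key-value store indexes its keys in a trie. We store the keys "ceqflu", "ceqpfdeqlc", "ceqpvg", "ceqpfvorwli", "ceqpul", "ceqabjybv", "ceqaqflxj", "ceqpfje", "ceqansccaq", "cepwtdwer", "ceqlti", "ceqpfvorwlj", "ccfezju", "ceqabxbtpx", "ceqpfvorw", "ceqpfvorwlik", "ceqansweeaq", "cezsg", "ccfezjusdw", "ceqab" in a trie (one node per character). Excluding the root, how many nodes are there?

76

Insert word by word; a character creates a node only if that edge doesn't already exist:
  "ceqflu" → 6 new (c, e, q, f, l, u)
  "ceqpfdeqlc" → prefix "ceq" already present; 7 new (p, f, d, e, q, l, c)
  "ceqpvg" → prefix "ceqp" already present; 2 new (v, g)
  "ceqpfvorwli" → prefix "ceqpf" already present; 6 new (v, o, r, w, l, i)
  "ceqpul" → prefix "ceqp" already present; 2 new (u, l)
  "ceqabjybv" → prefix "ceq" already present; 6 new (a, b, j, y, b, v)
  "ceqaqflxj" → prefix "ceqa" already present; 5 new (q, f, l, x, j)
  "ceqpfje" → prefix "ceqpf" already present; 2 new (j, e)
  "ceqansccaq" → prefix "ceqa" already present; 6 new (n, s, c, c, a, q)
  "cepwtdwer" → prefix "ce" already present; 7 new (p, w, t, d, w, e, r)
  "ceqlti" → prefix "ceq" already present; 3 new (l, t, i)
  "ceqpfvorwlj" → prefix "ceqpfvorwl" already present; 1 new (j)
  "ccfezju" → prefix "c" already present; 6 new (c, f, e, z, j, u)
  "ceqabxbtpx" → prefix "ceqab" already present; 5 new (x, b, t, p, x)
  "ceqpfvorw" → prefix "ceqpfvorw" already present; 0 new (none)
  "ceqpfvorwlik" → prefix "ceqpfvorwli" already present; 1 new (k)
  "ceqansweeaq" → prefix "ceqans" already present; 5 new (w, e, e, a, q)
  "cezsg" → prefix "ce" already present; 3 new (z, s, g)
  "ccfezjusdw" → prefix "ccfezju" already present; 3 new (s, d, w)
  "ceqab" → prefix "ceqab" already present; 0 new (none)
Total nodes = 6 + 7 + 2 + 6 + 2 + 6 + 5 + 2 + 6 + 7 + 3 + 1 + 6 + 5 + 0 + 1 + 5 + 3 + 3 + 0 = 76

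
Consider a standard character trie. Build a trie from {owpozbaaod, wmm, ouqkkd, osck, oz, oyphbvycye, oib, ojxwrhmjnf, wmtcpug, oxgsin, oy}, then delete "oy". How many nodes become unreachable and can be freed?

After clearing the end-marker at "oy", prune upward until reaching a node still needed by another word.
Every node on "oy" is still needed (e.g. by "oyphbvycye"), so nothing is freed.
Nodes removed: 0

0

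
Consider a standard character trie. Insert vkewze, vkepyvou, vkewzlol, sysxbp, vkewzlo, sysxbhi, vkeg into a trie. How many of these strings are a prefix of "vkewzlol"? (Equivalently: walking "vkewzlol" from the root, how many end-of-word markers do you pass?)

Walk "vkewzlol" from the root; an end-of-word marker is hit whenever a stored word is a prefix of "vkewzlol".
Prefixes of the query that are stored words: "vkewzlo", "vkewzlol"
Count: 2

2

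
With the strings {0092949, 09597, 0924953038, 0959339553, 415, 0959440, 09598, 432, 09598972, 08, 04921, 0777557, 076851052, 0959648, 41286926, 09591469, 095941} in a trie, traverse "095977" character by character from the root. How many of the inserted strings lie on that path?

Traverse "095977" character by character; count nodes along the way that are marked as word ends.
Prefixes of the query that are stored words: "09597"
Count: 1

1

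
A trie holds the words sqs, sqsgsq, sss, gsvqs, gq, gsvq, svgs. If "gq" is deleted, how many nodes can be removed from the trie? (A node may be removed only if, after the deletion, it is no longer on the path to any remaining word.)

1

A node on "gq"'s path can go only if nothing else ends at it or branches off below it.
The suffix "q" (1 node) is used only by "gq"; the node for "g" still has the child "s", so pruning stops there.
Nodes removed: 1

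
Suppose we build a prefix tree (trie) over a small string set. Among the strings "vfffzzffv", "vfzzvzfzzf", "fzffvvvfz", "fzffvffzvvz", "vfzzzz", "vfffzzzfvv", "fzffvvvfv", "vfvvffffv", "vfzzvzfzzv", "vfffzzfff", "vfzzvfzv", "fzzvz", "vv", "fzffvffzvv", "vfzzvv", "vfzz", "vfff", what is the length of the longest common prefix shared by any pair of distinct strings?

Look for the deepest trie node that still has at least two words in its subtree.
"fzffvffzvv" and "fzffvffzvvz" agree on "fzffvffzvv" (10 characters) before diverging; nothing deeper is shared.
Longest shared-prefix length: 10

10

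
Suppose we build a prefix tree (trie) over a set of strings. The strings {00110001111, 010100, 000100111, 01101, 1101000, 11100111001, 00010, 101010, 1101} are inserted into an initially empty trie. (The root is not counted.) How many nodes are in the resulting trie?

47

For each word, the new-node count is its length minus the longest prefix already in the trie:
  "00110001111" → 11 new (0, 0, 1, 1, 0, 0, 0, 1, 1, 1, 1)
  "010100" → prefix "0" already present; 5 new (1, 0, 1, 0, 0)
  "000100111" → prefix "00" already present; 7 new (0, 1, 0, 0, 1, 1, 1)
  "01101" → prefix "01" already present; 3 new (1, 0, 1)
  "1101000" → 7 new (1, 1, 0, 1, 0, 0, 0)
  "11100111001" → prefix "11" already present; 9 new (1, 0, 0, 1, 1, 1, 0, 0, 1)
  "00010" → prefix "00010" already present; 0 new (none)
  "101010" → prefix "1" already present; 5 new (0, 1, 0, 1, 0)
  "1101" → prefix "1101" already present; 0 new (none)
Total nodes = 11 + 5 + 7 + 3 + 7 + 9 + 0 + 5 + 0 = 47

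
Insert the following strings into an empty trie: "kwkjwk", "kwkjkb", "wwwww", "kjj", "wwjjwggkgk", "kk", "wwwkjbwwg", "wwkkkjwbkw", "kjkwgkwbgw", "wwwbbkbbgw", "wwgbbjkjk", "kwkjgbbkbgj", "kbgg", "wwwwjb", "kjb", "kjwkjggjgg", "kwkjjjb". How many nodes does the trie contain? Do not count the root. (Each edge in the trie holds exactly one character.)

Count nodes per top-level branch (shared prefixes stored once):
  'k'-branch (kbgg, kjb, kjj, kjkwgkwbgw, kjwkjggjgg, kk, kwkjgbbkbgj, kwkjjjb, kwkjkb, kwkjwk): 41 nodes
  'w'-branch (wwgbbjkjk, wwjjwggkgk, wwkkkjwbkw, wwwbbkbbgw, wwwkjbwwg, wwwwjb, wwwww): 43 nodes
Sum: 84

84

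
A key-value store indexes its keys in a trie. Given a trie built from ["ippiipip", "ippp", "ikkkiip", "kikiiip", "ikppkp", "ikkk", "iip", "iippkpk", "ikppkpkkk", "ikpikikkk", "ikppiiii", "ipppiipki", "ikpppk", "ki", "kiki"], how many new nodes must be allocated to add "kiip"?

The longest prefix of "kiip" already in the trie is "ki" (length 2).
New nodes needed: |"kiip"| − 2 = 4 − 2 = 2.

2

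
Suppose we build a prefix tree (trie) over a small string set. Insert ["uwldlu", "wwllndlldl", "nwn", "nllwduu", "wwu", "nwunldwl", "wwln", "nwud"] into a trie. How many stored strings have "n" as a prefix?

4

Traverse to the node for "n", then collect every word in that subtree.
Words under "n": nllwduu, nwn, nwud, nwunldwl
Count: 4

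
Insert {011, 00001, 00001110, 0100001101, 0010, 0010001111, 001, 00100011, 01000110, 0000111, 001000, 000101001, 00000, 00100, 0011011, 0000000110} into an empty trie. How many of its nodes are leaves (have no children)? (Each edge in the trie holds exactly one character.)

Leaves are exactly the stored words that no other stored word extends.
Those words: "0000000110", "00001110", "000101001", "0010001111", "0011011", "0100001101", "01000110", "011"
Leaf count: 8

8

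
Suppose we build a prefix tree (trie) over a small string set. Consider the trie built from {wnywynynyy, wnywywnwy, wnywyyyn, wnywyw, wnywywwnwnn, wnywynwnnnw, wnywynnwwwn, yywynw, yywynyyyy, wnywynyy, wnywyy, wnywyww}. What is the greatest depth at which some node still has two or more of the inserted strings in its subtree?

7

The deepest shared node is where two words last agree before diverging.
e.g. "wnywynynyy" and "wnywynyy" share the prefix "wnywyny" of length 7; no pair shares a longer one.
Longest shared-prefix length: 7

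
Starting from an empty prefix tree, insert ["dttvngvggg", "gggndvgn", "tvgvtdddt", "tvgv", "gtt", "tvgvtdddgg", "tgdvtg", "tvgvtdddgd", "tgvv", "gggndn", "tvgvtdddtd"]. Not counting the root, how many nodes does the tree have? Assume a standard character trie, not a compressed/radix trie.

41

Insert word by word; a character creates a node only if that edge doesn't already exist:
  "dttvngvggg" → 10 new (d, t, t, v, n, g, v, g, g, g)
  "gggndvgn" → 8 new (g, g, g, n, d, v, g, n)
  "tvgvtdddt" → 9 new (t, v, g, v, t, d, d, d, t)
  "tvgv" → prefix "tvgv" already present; 0 new (none)
  "gtt" → prefix "g" already present; 2 new (t, t)
  "tvgvtdddgg" → prefix "tvgvtddd" already present; 2 new (g, g)
  "tgdvtg" → prefix "t" already present; 5 new (g, d, v, t, g)
  "tvgvtdddgd" → prefix "tvgvtdddg" already present; 1 new (d)
  "tgvv" → prefix "tg" already present; 2 new (v, v)
  "gggndn" → prefix "gggnd" already present; 1 new (n)
  "tvgvtdddtd" → prefix "tvgvtdddt" already present; 1 new (d)
Total nodes = 10 + 8 + 9 + 0 + 2 + 2 + 5 + 1 + 2 + 1 + 1 = 41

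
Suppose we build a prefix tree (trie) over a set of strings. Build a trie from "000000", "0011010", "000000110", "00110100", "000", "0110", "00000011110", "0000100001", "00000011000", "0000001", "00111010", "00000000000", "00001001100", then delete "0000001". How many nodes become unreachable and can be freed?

Walk "0000001" from the leaf back toward the root, removing each node that no remaining word uses.
Every node on "0000001" is still needed (e.g. by "000000110"), so nothing is freed.
Nodes removed: 0

0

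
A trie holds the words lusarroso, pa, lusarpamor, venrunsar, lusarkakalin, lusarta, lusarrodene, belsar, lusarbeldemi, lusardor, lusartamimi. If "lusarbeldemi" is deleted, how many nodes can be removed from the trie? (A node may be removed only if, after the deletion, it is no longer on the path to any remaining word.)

Walk "lusarbeldemi" from the leaf back toward the root, removing each node that no remaining word uses.
The suffix "beldemi" (7 nodes) is used only by "lusarbeldemi"; the node for "lusar" still has the child "r", so pruning stops there.
Nodes removed: 7

7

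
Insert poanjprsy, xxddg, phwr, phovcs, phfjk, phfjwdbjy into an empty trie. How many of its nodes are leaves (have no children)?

6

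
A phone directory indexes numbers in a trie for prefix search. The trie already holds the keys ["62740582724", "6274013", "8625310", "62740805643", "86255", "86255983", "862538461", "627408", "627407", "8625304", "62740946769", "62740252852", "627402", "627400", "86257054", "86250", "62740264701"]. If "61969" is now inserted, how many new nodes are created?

The longest prefix of "61969" already in the trie is "6" (length 1).
Each of the 4 remaining characters creates one node.

4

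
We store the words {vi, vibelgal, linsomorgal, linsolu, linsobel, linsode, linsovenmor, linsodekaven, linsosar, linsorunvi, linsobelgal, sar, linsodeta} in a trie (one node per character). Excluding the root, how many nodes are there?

53

Insert word by word; a character creates a node only if that edge doesn't already exist:
  "vi" → 2 new (v, i)
  "vibelgal" → prefix "vi" already present; 6 new (b, e, l, g, a, l)
  "linsomorgal" → 11 new (l, i, n, s, o, m, o, r, g, a, l)
  "linsolu" → prefix "linso" already present; 2 new (l, u)
  "linsobel" → prefix "linso" already present; 3 new (b, e, l)
  "linsode" → prefix "linso" already present; 2 new (d, e)
  "linsovenmor" → prefix "linso" already present; 6 new (v, e, n, m, o, r)
  "linsodekaven" → prefix "linsode" already present; 5 new (k, a, v, e, n)
  "linsosar" → prefix "linso" already present; 3 new (s, a, r)
  "linsorunvi" → prefix "linso" already present; 5 new (r, u, n, v, i)
  "linsobelgal" → prefix "linsobel" already present; 3 new (g, a, l)
  "sar" → 3 new (s, a, r)
  "linsodeta" → prefix "linsode" already present; 2 new (t, a)
Total nodes = 2 + 6 + 11 + 2 + 3 + 2 + 6 + 5 + 3 + 5 + 3 + 3 + 2 = 53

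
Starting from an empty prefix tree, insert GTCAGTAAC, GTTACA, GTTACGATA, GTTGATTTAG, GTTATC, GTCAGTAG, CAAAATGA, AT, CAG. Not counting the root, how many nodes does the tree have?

Count nodes per top-level branch (shared prefixes stored once):
  'A'-branch (AT): 2 nodes
  'C'-branch (CAAAATGA, CAG): 9 nodes
  'G'-branch (GTCAGTAAC, GTCAGTAG, GTTACA, GTTACGATA, GTTATC, GTTGATTTAG): 27 nodes
Sum: 38

38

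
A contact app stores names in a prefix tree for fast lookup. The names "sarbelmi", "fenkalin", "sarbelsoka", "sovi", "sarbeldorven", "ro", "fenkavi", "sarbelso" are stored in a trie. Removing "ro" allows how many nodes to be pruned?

2

Walk "ro" from the leaf back toward the root, removing each node that no remaining word uses.
No other word shares any prefix with "ro", so all 2 of its nodes go.
Nodes removed: 2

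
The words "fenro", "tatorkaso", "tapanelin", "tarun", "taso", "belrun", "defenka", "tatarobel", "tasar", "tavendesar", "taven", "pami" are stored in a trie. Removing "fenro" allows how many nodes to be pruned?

A node on "fenro"'s path can go only if nothing else ends at it or branches off below it.
No other word shares any prefix with "fenro", so all 5 of its nodes go.
Nodes removed: 5

5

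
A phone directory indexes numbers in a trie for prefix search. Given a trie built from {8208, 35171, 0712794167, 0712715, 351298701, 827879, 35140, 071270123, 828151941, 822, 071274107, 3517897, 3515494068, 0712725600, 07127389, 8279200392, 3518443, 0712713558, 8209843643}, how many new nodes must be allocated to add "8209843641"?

The longest prefix of "8209843641" already in the trie is "820984364" (length 9).
New nodes needed: |"8209843641"| − 9 = 10 − 9 = 1.

1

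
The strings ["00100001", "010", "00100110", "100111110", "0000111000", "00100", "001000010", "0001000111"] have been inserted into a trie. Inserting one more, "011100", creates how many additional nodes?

"01" is already a path in the trie; the remaining "1100" must be added.
New nodes needed: |"011100"| − 2 = 6 − 2 = 4.

4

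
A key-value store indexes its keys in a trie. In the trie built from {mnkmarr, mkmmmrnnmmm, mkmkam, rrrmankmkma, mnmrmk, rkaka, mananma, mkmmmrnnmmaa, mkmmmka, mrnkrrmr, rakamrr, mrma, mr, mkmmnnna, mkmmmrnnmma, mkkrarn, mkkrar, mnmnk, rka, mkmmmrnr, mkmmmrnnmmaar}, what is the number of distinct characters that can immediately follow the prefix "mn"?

The children of the "mn" node are the distinct next characters among strings starting with "mn".
Distinct next characters after "mn": k, m.
That node has 2 child edges.

2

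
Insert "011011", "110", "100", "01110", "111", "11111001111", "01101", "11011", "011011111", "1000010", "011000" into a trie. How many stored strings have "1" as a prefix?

Filter for entries beginning with "1":
Matches: "100", "1000010", "110", "11011", "111", "11111001111"
Count: 6

6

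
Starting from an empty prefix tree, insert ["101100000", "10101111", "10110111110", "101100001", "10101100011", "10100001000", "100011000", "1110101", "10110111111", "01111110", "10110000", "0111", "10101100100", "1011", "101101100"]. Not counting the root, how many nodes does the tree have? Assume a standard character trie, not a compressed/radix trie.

Insert word by word; a character creates a node only if that edge doesn't already exist:
  "101100000" → 9 new (1, 0, 1, 1, 0, 0, 0, 0, 0)
  "10101111" → prefix "101" already present; 5 new (0, 1, 1, 1, 1)
  "10110111110" → prefix "10110" already present; 6 new (1, 1, 1, 1, 1, 0)
  "101100001" → prefix "10110000" already present; 1 new (1)
  "10101100011" → prefix "101011" already present; 5 new (0, 0, 0, 1, 1)
  "10100001000" → prefix "1010" already present; 7 new (0, 0, 0, 1, 0, 0, 0)
  "100011000" → prefix "10" already present; 7 new (0, 0, 1, 1, 0, 0, 0)
  "1110101" → prefix "1" already present; 6 new (1, 1, 0, 1, 0, 1)
  "10110111111" → prefix "1011011111" already present; 1 new (1)
  "01111110" → 8 new (0, 1, 1, 1, 1, 1, 1, 0)
  "10110000" → prefix "10110000" already present; 0 new (none)
  "0111" → prefix "0111" already present; 0 new (none)
  "10101100100" → prefix "10101100" already present; 3 new (1, 0, 0)
  "1011" → prefix "1011" already present; 0 new (none)
  "101101100" → prefix "1011011" already present; 2 new (0, 0)
Total nodes = 9 + 5 + 6 + 1 + 5 + 7 + 7 + 6 + 1 + 8 + 0 + 0 + 3 + 0 + 2 = 60

60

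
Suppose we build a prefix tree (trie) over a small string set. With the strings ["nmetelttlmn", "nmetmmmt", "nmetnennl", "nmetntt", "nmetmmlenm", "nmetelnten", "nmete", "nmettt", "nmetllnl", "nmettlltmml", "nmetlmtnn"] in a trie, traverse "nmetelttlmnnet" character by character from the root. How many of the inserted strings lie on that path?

Traverse "nmetelttlmnnet" character by character; count nodes along the way that are marked as word ends.
Prefixes of the query that are stored words: "nmete", "nmetelttlmn"
Count: 2

2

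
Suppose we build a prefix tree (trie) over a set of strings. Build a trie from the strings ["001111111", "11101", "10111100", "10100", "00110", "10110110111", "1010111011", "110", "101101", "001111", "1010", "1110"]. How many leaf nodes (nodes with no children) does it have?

8

A leaf is a node with no children — equivalently, the end of a word that is not a proper prefix of any other stored word.
Those words: "00110", "001111111", "10100", "1010111011", "10110110111", "10111100", "110", "11101"
Leaf count: 8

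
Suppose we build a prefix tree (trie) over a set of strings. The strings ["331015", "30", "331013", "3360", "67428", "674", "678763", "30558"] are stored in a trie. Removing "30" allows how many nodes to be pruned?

A node on "30"'s path can go only if nothing else ends at it or branches off below it.
Every node on "30" is still needed (e.g. by "30558"), so nothing is freed.
Nodes removed: 0

0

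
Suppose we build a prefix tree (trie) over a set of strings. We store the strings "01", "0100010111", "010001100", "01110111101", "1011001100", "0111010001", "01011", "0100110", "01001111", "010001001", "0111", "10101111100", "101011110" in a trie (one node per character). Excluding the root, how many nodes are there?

Trace insertions, counting only characters that open a new branch:
  "01" → 2 new (0, 1)
  "0100010111" → prefix "01" already present; 8 new (0, 0, 0, 1, 0, 1, 1, 1)
  "010001100" → prefix "010001" already present; 3 new (1, 0, 0)
  "01110111101" → prefix "01" already present; 9 new (1, 1, 0, 1, 1, 1, 1, 0, 1)
  "1011001100" → 10 new (1, 0, 1, 1, 0, 0, 1, 1, 0, 0)
  "0111010001" → prefix "011101" already present; 4 new (0, 0, 0, 1)
  "01011" → prefix "010" already present; 2 new (1, 1)
  "0100110" → prefix "0100" already present; 3 new (1, 1, 0)
  "01001111" → prefix "010011" already present; 2 new (1, 1)
  "010001001" → prefix "0100010" already present; 2 new (0, 1)
  "0111" → prefix "0111" already present; 0 new (none)
  "10101111100" → prefix "101" already present; 8 new (0, 1, 1, 1, 1, 1, 0, 0)
  "101011110" → prefix "10101111" already present; 1 new (0)
Total nodes = 2 + 8 + 3 + 9 + 10 + 4 + 2 + 3 + 2 + 2 + 0 + 8 + 1 = 54

54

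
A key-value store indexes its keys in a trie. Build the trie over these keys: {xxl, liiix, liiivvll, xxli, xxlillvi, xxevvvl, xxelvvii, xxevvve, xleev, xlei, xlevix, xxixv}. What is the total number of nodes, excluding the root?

Count nodes per top-level branch (shared prefixes stored once):
  'l'-branch (liiivvll, liiix): 9 nodes
  'x'-branch (xleev, xlei, xlevix, xxelvvii, xxevvve, xxevvvl, xxixv, xxl, xxli, xxlillvi): 30 nodes
Sum: 39

39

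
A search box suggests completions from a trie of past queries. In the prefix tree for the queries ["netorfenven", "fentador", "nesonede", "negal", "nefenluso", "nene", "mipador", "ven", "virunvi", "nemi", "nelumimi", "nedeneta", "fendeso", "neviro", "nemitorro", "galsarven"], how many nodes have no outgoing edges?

A leaf is a node with no children — equivalently, the end of a word that is not a proper prefix of any other stored word.
Those words: "fendeso", "fentador", "galsarven", "mipador", "nedeneta", "nefenluso", "negal", "nelumimi", "nemitorro", "nene", "nesonede", "netorfenven", "neviro", "ven", "virunvi"
Leaf count: 15

15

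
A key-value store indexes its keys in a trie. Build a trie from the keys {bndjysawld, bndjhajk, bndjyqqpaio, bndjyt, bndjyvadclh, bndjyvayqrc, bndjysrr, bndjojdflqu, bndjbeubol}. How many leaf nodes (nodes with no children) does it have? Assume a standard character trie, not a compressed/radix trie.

Leaves are exactly the stored words that no other stored word extends.
Those words: "bndjbeubol", "bndjhajk", "bndjojdflqu", "bndjyqqpaio", "bndjysawld", "bndjysrr", "bndjyt", "bndjyvadclh", "bndjyvayqrc"
Leaf count: 9

9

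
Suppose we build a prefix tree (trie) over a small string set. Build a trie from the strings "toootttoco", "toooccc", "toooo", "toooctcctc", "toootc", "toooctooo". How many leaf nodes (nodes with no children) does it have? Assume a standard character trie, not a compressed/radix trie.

6

Leaves are exactly the stored words that no other stored word extends.
Those words: "toooccc", "toooctcctc", "toooctooo", "toooo", "toootc", "toootttoco"
Leaf count: 6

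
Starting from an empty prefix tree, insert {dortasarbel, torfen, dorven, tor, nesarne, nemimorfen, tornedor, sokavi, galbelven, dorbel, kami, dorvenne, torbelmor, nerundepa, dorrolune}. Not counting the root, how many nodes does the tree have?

For each word, the new-node count is its length minus the longest prefix already in the trie:
  "dortasarbel" → 11 new (d, o, r, t, a, s, a, r, b, e, l)
  "torfen" → 6 new (t, o, r, f, e, n)
  "dorven" → prefix "dor" already present; 3 new (v, e, n)
  "tor" → prefix "tor" already present; 0 new (none)
  "nesarne" → 7 new (n, e, s, a, r, n, e)
  "nemimorfen" → prefix "ne" already present; 8 new (m, i, m, o, r, f, e, n)
  "tornedor" → prefix "tor" already present; 5 new (n, e, d, o, r)
  "sokavi" → 6 new (s, o, k, a, v, i)
  "galbelven" → 9 new (g, a, l, b, e, l, v, e, n)
  "dorbel" → prefix "dor" already present; 3 new (b, e, l)
  "kami" → 4 new (k, a, m, i)
  "dorvenne" → prefix "dorven" already present; 2 new (n, e)
  "torbelmor" → prefix "tor" already present; 6 new (b, e, l, m, o, r)
  "nerundepa" → prefix "ne" already present; 7 new (r, u, n, d, e, p, a)
  "dorrolune" → prefix "dor" already present; 6 new (r, o, l, u, n, e)
Total nodes = 11 + 6 + 3 + 0 + 7 + 8 + 5 + 6 + 9 + 3 + 4 + 2 + 6 + 7 + 6 = 83

83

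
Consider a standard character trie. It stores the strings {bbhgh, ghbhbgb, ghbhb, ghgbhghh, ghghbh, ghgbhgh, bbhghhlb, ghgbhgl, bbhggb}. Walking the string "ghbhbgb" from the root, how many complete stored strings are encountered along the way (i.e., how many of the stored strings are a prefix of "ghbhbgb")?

Check each prefix of "ghbhbgb" against the stored set — each match is an end-marker on the path.
Prefixes of the query that are stored words: "ghbhb", "ghbhbgb"
Count: 2

2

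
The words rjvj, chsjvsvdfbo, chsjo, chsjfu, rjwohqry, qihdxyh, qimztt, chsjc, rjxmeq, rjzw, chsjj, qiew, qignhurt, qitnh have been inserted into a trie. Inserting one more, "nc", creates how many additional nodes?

2

Nothing in the trie begins with "n"; the whole of "nc" is new.
2 − 0 = 2 new nodes.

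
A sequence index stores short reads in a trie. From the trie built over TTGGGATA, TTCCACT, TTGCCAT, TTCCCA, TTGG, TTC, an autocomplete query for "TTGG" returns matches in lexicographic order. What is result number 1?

TTGG

DFS of the "TTGG" subtree visits, in order: "TTGG", "TTGGGATA"
The 1st is TTGG.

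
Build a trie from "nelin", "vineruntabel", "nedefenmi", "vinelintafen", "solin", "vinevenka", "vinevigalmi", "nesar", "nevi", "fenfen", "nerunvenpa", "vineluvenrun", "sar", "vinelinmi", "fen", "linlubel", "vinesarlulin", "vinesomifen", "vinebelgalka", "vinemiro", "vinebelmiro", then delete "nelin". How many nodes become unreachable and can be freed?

A node on "nelin"'s path can go only if nothing else ends at it or branches off below it.
The suffix "lin" (3 nodes) is used only by "nelin"; the node for "ne" still has the child "d", so pruning stops there.
Nodes removed: 3

3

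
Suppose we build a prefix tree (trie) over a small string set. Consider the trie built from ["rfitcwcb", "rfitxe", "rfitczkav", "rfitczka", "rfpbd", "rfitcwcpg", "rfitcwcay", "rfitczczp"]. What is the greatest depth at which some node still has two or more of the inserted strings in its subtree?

8

Look for the deepest trie node that still has at least two words in its subtree.
e.g. "rfitczka" and "rfitczkav" share the prefix "rfitczka" of length 8; no pair shares a longer one.
Longest shared-prefix length: 8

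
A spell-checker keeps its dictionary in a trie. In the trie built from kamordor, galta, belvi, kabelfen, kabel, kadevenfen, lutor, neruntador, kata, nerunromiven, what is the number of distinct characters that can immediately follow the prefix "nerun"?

2

Walk "nerun" from the root, arriving at one node.
Distinct next characters after "nerun": r, t.
That node has 2 child edges.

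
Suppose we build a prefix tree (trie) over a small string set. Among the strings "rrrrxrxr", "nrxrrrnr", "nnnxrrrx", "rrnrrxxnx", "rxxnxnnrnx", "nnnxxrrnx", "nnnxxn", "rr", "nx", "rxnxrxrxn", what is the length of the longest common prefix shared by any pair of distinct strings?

Look for the deepest trie node that still has at least two words in its subtree.
e.g. "nnnxxn" and "nnnxxrrnx" share the prefix "nnnxx" of length 5; no pair shares a longer one.
Longest shared-prefix length: 5

5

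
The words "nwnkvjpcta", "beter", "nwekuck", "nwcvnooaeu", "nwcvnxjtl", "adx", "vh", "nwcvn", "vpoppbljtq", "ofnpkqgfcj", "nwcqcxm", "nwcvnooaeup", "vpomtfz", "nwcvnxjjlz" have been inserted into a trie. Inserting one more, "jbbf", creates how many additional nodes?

4

"jbbf" shares no prefix with any stored word, so all 4 characters open new nodes.
4 − 0 = 4 new nodes.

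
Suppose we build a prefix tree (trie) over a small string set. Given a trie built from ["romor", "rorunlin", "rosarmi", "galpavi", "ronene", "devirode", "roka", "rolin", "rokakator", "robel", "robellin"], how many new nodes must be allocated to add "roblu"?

2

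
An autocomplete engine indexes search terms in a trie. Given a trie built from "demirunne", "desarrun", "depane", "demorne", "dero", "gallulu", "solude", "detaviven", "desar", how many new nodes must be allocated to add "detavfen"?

3

Walking "detavfen" from the root, the first 5 characters ("detav") follow existing edges; "f" is the first miss.
Each of the 3 remaining characters creates one node.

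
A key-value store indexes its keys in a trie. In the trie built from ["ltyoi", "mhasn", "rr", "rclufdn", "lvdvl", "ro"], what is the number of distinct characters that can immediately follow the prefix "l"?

2

Follow the path "l" to its node, then look at its outgoing edges.
Distinct next characters after "l": t, v.
That node has 2 child edges.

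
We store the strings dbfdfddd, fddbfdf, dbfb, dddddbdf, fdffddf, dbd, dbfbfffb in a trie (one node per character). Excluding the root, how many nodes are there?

33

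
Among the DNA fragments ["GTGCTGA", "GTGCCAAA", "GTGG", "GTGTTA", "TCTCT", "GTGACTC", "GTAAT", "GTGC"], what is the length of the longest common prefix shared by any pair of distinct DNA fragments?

4

Look for the deepest trie node that still has at least two words in its subtree.
e.g. "GTGC" and "GTGCCAAA" share the prefix "GTGC" of length 4; no pair shares a longer one.
Longest shared-prefix length: 4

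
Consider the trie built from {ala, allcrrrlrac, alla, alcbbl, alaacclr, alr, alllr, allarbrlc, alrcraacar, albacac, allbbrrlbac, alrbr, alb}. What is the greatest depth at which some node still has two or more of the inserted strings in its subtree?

4

Equivalently: take the maximum, over all pairs, of their longest common prefix length.
"alla" and "allarbrlc" agree on "alla" (4 characters) before diverging; nothing deeper is shared.
Longest shared-prefix length: 4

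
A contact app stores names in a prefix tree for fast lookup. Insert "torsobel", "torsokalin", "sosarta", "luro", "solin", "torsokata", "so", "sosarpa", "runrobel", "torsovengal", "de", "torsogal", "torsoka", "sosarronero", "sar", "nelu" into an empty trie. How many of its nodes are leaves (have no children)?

14

Leaves are exactly the stored words that no other stored word extends.
Those words: "de", "luro", "nelu", "runrobel", "sar", "solin", "sosarpa", "sosarronero", "sosarta", "torsobel", "torsogal", "torsokalin", "torsokata", "torsovengal"
Leaf count: 14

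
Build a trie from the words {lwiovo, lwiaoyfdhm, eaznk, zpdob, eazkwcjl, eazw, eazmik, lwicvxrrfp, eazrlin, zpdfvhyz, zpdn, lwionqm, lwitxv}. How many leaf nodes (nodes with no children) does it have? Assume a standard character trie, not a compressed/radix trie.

13

Leaves are exactly the stored words that no other stored word extends.
Those words: "eazkwcjl", "eazmik", "eaznk", "eazrlin", "eazw", "lwiaoyfdhm", "lwicvxrrfp", "lwionqm", "lwiovo", "lwitxv", "zpdfvhyz", "zpdn", "zpdob"
Leaf count: 13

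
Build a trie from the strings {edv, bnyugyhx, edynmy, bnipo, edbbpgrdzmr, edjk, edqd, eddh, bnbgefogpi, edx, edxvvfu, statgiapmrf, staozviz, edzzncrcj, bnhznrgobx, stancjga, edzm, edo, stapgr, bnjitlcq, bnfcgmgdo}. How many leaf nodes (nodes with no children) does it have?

A leaf is a node with no children — equivalently, the end of a word that is not a proper prefix of any other stored word.
Those words: "bnbgefogpi", "bnfcgmgdo", "bnhznrgobx", "bnipo", "bnjitlcq", "bnyugyhx", "edbbpgrdzmr", "eddh", "edjk", "edo", "edqd", "edv", "edxvvfu", "edynmy", "edzm", "edzzncrcj", "stancjga", "staozviz", "stapgr", "statgiapmrf"
Leaf count: 20

20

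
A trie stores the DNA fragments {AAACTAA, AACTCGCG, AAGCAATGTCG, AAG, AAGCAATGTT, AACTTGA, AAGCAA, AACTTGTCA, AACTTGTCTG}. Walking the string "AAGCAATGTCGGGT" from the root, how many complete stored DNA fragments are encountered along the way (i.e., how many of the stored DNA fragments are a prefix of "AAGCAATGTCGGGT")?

Walk "AAGCAATGTCGGGT" from the root; an end-of-word marker is hit whenever a stored word is a prefix of "AAGCAATGTCGGGT".
Prefixes of the query that are stored words: "AAG", "AAGCAA", "AAGCAATGTCG"
Count: 3

3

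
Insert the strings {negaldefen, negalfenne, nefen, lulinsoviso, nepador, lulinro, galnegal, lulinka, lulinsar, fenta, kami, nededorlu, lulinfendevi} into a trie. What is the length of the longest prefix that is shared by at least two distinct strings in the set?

6

The deepest shared node is where two words last agree before diverging.
"lulinsar" and "lulinsoviso" agree on "lulins" (6 characters) before diverging; nothing deeper is shared.
Longest shared-prefix length: 6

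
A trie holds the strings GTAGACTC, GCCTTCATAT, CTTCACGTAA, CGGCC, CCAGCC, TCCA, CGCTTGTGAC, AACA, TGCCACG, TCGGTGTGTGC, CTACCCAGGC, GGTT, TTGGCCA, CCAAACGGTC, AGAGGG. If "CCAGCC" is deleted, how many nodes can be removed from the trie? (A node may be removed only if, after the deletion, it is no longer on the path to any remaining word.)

Walk "CCAGCC" from the leaf back toward the root, removing each node that no remaining word uses.
The suffix "GCC" (3 nodes) is used only by "CCAGCC"; the node for "CCA" still has the child "A", so pruning stops there.
Nodes removed: 3

3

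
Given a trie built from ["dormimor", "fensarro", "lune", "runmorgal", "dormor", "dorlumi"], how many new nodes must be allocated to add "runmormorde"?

5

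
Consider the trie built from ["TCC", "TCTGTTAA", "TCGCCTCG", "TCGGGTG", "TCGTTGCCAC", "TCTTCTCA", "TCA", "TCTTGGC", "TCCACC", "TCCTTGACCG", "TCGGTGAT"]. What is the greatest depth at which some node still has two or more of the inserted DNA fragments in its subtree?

4

The deepest shared node is where two words last agree before diverging.
e.g. "TCGGGTG" and "TCGGTGAT" share the prefix "TCGG" of length 4; no pair shares a longer one.
Longest shared-prefix length: 4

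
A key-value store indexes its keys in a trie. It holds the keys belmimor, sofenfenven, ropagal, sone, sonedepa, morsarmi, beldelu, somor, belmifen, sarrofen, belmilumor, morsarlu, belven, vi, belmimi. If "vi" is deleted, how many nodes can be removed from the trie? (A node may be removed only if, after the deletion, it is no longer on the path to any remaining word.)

A node on "vi"'s path can go only if nothing else ends at it or branches off below it.
No other word shares any prefix with "vi", so all 2 of its nodes go.
Nodes removed: 2

2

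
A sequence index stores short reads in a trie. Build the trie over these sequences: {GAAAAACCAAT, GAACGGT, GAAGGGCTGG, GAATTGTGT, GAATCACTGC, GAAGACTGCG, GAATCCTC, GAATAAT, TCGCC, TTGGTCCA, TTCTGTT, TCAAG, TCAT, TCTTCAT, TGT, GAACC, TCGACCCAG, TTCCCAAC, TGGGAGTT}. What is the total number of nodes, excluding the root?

For each word, the new-node count is its length minus the longest prefix already in the trie:
  "GAAAAACCAAT" → 11 new (G, A, A, A, A, A, C, C, A, A, T)
  "GAACGGT" → prefix "GAA" already present; 4 new (C, G, G, T)
  "GAAGGGCTGG" → prefix "GAA" already present; 7 new (G, G, G, C, T, G, G)
  "GAATTGTGT" → prefix "GAA" already present; 6 new (T, T, G, T, G, T)
  "GAATCACTGC" → prefix "GAAT" already present; 6 new (C, A, C, T, G, C)
  "GAAGACTGCG" → prefix "GAAG" already present; 6 new (A, C, T, G, C, G)
  "GAATCCTC" → prefix "GAATC" already present; 3 new (C, T, C)
  "GAATAAT" → prefix "GAAT" already present; 3 new (A, A, T)
  "TCGCC" → 5 new (T, C, G, C, C)
  "TTGGTCCA" → prefix "T" already present; 7 new (T, G, G, T, C, C, A)
  "TTCTGTT" → prefix "TT" already present; 5 new (C, T, G, T, T)
  "TCAAG" → prefix "TC" already present; 3 new (A, A, G)
  "TCAT" → prefix "TCA" already present; 1 new (T)
  "TCTTCAT" → prefix "TC" already present; 5 new (T, T, C, A, T)
  "TGT" → prefix "T" already present; 2 new (G, T)
  "GAACC" → prefix "GAAC" already present; 1 new (C)
  "TCGACCCAG" → prefix "TCG" already present; 6 new (A, C, C, C, A, G)
  "TTCCCAAC" → prefix "TTC" already present; 5 new (C, C, A, A, C)
  "TGGGAGTT" → prefix "TG" already present; 6 new (G, G, A, G, T, T)
Total nodes = 11 + 4 + 7 + 6 + 6 + 6 + 3 + 3 + 5 + 7 + 5 + 3 + 1 + 5 + 2 + 1 + 6 + 5 + 6 = 92

92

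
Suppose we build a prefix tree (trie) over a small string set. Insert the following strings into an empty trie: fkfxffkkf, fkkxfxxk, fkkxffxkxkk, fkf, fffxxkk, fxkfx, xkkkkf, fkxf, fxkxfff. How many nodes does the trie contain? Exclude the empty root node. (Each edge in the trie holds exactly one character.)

43

Trace insertions, counting only characters that open a new branch:
  "fkfxffkkf" → 9 new (f, k, f, x, f, f, k, k, f)
  "fkkxfxxk" → prefix "fk" already present; 6 new (k, x, f, x, x, k)
  "fkkxffxkxkk" → prefix "fkkxf" already present; 6 new (f, x, k, x, k, k)
  "fkf" → prefix "fkf" already present; 0 new (none)
  "fffxxkk" → prefix "f" already present; 6 new (f, f, x, x, k, k)
  "fxkfx" → prefix "f" already present; 4 new (x, k, f, x)
  "xkkkkf" → 6 new (x, k, k, k, k, f)
  "fkxf" → prefix "fk" already present; 2 new (x, f)
  "fxkxfff" → prefix "fxk" already present; 4 new (x, f, f, f)
Total nodes = 9 + 6 + 6 + 0 + 6 + 4 + 6 + 2 + 4 = 43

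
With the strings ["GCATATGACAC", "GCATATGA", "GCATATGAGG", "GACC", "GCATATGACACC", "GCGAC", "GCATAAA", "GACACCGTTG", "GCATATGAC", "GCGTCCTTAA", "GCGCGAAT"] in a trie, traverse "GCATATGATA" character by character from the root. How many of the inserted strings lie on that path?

1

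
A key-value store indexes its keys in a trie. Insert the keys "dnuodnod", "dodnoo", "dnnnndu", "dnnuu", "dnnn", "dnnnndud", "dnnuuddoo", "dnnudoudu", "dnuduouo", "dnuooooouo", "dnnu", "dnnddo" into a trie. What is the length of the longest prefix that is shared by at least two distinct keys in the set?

Look for the deepest trie node that still has at least two words in its subtree.
"dnnnndu" and "dnnnndud" agree on "dnnnndu" (7 characters) before diverging; nothing deeper is shared.
Longest shared-prefix length: 7

7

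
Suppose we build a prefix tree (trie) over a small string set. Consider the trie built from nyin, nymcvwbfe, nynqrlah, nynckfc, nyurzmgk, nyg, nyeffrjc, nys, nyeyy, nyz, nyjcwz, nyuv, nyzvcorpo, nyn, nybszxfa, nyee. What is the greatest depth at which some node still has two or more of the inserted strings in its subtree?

3

The deepest shared node is where two words last agree before diverging.
"nyee" and "nyeffrjc" agree on "nye" (3 characters) before diverging; nothing deeper is shared.
Longest shared-prefix length: 3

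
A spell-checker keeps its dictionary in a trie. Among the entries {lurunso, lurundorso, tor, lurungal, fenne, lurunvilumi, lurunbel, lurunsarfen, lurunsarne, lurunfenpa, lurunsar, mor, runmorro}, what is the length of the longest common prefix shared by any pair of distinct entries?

Look for the deepest trie node that still has at least two words in its subtree.
"lurunsar" and "lurunsarfen" agree on "lurunsar" (8 characters) before diverging; nothing deeper is shared.
Longest shared-prefix length: 8

8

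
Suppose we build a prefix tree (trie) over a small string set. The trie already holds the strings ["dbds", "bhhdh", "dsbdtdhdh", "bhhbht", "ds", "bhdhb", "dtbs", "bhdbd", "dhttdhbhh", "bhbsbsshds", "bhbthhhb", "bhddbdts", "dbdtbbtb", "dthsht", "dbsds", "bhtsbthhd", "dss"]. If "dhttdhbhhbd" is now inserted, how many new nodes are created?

2

"dhttdhbhh" is already a path in the trie; the remaining "bd" must be added.
New nodes needed: |"dhttdhbhhbd"| − 9 = 11 − 9 = 2.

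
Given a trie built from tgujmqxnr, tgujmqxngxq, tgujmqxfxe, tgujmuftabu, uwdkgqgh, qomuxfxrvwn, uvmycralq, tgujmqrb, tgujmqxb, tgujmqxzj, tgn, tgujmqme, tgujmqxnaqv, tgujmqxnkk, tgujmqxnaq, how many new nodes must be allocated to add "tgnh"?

1

Walking "tgnh" from the root, the first 3 characters ("tgn") follow existing edges; "h" is the first miss.
New nodes needed: |"tgnh"| − 3 = 4 − 3 = 1.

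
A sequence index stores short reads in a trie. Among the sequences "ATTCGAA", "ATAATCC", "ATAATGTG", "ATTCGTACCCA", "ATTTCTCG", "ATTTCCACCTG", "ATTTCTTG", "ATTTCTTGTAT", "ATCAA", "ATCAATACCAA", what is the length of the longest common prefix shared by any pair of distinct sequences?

8

Look for the deepest trie node that still has at least two words in its subtree.
"ATTTCTTG" and "ATTTCTTGTAT" agree on "ATTTCTTG" (8 characters) before diverging; nothing deeper is shared.
Longest shared-prefix length: 8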